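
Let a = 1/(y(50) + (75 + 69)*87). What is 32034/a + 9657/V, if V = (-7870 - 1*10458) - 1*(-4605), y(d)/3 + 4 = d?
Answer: 5568006293955/13723 ≈ 4.0574e+8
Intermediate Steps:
y(d) = -12 + 3*d
V = -13723 (V = (-7870 - 10458) + 4605 = -18328 + 4605 = -13723)
a = 1/12666 (a = 1/((-12 + 3*50) + (75 + 69)*87) = 1/((-12 + 150) + 144*87) = 1/(138 + 12528) = 1/12666 ≈ 7.8951e-5)
32034/a + 9657/V = 32034/(1/12666) + 9657/(-13723) = 32034*12666 + 9657*(-1/13723) = 405742644 - 9657/13723 = 5568006293955/13723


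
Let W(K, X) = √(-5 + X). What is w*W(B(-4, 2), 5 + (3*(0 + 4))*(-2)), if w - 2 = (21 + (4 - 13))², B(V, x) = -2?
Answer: 292*I*√6 ≈ 715.25*I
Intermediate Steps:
w = 146 (w = 2 + (21 + (4 - 13))² = 2 + (21 - 9)² = 2 + 12² = 2 + 144 = 146)
w*W(B(-4, 2), 5 + (3*(0 + 4))*(-2)) = 146*√(-5 + (5 + (3*(0 + 4))*(-2))) = 146*√(-5 + (5 + (3*4)*(-2))) = 146*√(-5 + (5 + 12*(-2))) = 146*√(-5 + (5 - 24)) = 146*√(-5 - 19) = 146*√(-24) = 146*(2*I*√6) = 292*I*√6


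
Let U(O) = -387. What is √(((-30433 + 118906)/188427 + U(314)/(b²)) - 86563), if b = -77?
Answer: 3*I*√224963971203819187/4836293 ≈ 294.22*I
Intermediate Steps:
√(((-30433 + 118906)/188427 + U(314)/(b²)) - 86563) = √(((-30433 + 118906)/188427 - 387/((-77)²)) - 86563) = √((88473*(1/188427) - 387/5929) - 86563) = √((29491/62809 - 387*1/5929) - 86563) = √((29491/62809 - 387/5929) - 86563) = √(150545056/372394561 - 86563) = √(-32235439838787/372394561) = 3*I*√224963971203819187/4836293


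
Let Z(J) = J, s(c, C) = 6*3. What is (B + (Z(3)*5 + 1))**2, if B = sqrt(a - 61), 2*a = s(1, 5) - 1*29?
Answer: (32 + I*sqrt(266))**2/4 ≈ 189.5 + 260.95*I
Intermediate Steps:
s(c, C) = 18
a = -11/2 (a = (18 - 1*29)/2 = (18 - 29)/2 = (1/2)*(-11) = -11/2 ≈ -5.5000)
B = I*sqrt(266)/2 (B = sqrt(-11/2 - 61) = sqrt(-133/2) = I*sqrt(266)/2 ≈ 8.1548*I)
(B + (Z(3)*5 + 1))**2 = (I*sqrt(266)/2 + (3*5 + 1))**2 = (I*sqrt(266)/2 + (15 + 1))**2 = (I*sqrt(266)/2 + 16)**2 = (16 + I*sqrt(266)/2)**2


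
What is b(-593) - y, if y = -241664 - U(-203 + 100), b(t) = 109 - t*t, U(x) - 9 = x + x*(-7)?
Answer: -109249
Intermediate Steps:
U(x) = 9 - 6*x (U(x) = 9 + (x + x*(-7)) = 9 + (x - 7*x) = 9 - 6*x)
b(t) = 109 - t**2
y = -242291 (y = -241664 - (9 - 6*(-203 + 100)) = -241664 - (9 - 6*(-103)) = -241664 - (9 + 618) = -241664 - 1*627 = -241664 - 627 = -242291)
b(-593) - y = (109 - 1*(-593)**2) - 1*(-242291) = (109 - 1*351649) + 242291 = (109 - 351649) + 242291 = -351540 + 242291 = -109249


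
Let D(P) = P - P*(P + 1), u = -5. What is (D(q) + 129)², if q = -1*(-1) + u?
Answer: 12769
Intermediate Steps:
q = -4 (q = -1*(-1) - 5 = 1 - 5 = -4)
D(P) = P - P*(1 + P)
(D(q) + 129)² = (-1*(-4)² + 129)² = (-1*16 + 129)² = (-16 + 129)² = 113² = 12769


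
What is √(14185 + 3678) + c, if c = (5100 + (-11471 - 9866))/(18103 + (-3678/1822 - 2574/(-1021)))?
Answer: -15102537047/16838628788 + √17863 ≈ 132.76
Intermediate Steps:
c = -15102537047/16838628788 (c = (5100 - 21337)/(18103 + (-3678*1/1822 - 2574*(-1/1021))) = -16237/(18103 + (-1839/911 + 2574/1021)) = -16237/(18103 + 467295/930131) = -16237/16838628788/930131 = -16237*930131/16838628788 = -15102537047/16838628788 ≈ -0.89690)
√(14185 + 3678) + c = √(14185 + 3678) - 15102537047/16838628788 = √17863 - 15102537047/16838628788 = -15102537047/16838628788 + √17863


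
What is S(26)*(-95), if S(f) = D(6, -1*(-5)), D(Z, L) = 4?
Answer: -380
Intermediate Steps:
S(f) = 4
S(26)*(-95) = 4*(-95) = -380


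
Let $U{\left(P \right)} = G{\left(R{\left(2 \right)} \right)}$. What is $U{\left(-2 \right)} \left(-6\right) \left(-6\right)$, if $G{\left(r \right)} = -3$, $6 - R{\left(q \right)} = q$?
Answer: $-108$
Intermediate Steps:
$R{\left(q \right)} = 6 - q$
$U{\left(P \right)} = -3$
$U{\left(-2 \right)} \left(-6\right) \left(-6\right) = \left(-3\right) \left(-6\right) \left(-6\right) = 18 \left(-6\right) = -108$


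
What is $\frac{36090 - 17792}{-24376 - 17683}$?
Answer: $- \frac{18298}{42059} \approx -0.43506$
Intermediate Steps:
$\frac{36090 - 17792}{-24376 - 17683} = \frac{18298}{-24376 - 17683} = \frac{18298}{-42059} = 18298 \left(- \frac{1}{42059}\right) = - \frac{18298}{42059}$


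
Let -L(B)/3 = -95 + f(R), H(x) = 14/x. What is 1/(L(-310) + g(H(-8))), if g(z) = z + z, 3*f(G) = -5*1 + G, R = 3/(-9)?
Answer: 6/1721 ≈ 0.0034863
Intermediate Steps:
R = -⅓ (R = 3*(-⅑) = -⅓ ≈ -0.33333)
f(G) = -5/3 + G/3 (f(G) = (-5*1 + G)/3 = (-5 + G)/3 = -5/3 + G/3)
L(B) = 871/3 (L(B) = -3*(-95 + (-5/3 + (⅓)*(-⅓))) = -3*(-95 + (-5/3 - ⅑)) = -3*(-95 - 16/9) = -3*(-871/9) = 871/3)
g(z) = 2*z
1/(L(-310) + g(H(-8))) = 1/(871/3 + 2*(14/(-8))) = 1/(871/3 + 2*(14*(-⅛))) = 1/(871/3 + 2*(-7/4)) = 1/(871/3 - 7/2) = 1/(1721/6) = 6/1721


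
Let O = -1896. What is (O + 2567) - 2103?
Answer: -1432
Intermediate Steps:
(O + 2567) - 2103 = (-1896 + 2567) - 2103 = 671 - 2103 = -1432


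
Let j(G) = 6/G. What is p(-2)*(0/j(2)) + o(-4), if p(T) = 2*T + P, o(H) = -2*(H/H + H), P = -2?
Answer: 6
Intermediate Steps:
o(H) = -2 - 2*H (o(H) = -2*(1 + H) = -2 - 2*H)
p(T) = -2 + 2*T (p(T) = 2*T - 2 = -2 + 2*T)
p(-2)*(0/j(2)) + o(-4) = (-2 + 2*(-2))*(0/((6/2))) + (-2 - 2*(-4)) = (-2 - 4)*(0/((6*(½)))) + (-2 + 8) = -0/3 + 6 = -6*0 + 6 = 0 + 6 = 6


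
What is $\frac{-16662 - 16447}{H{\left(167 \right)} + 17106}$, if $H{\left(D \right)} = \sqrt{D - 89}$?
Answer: $- \frac{94393759}{48769193} + \frac{33109 \sqrt{78}}{292615158} \approx -1.9345$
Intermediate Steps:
$H{\left(D \right)} = \sqrt{-89 + D}$
$\frac{-16662 - 16447}{H{\left(167 \right)} + 17106} = \frac{-16662 - 16447}{\sqrt{-89 + 167} + 17106} = - \frac{33109}{\sqrt{78} + 17106} = - \frac{33109}{17106 + \sqrt{78}}$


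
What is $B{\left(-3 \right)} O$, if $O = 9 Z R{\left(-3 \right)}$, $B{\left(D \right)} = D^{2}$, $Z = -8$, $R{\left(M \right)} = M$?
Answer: $1944$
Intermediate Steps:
$O = 216$ ($O = 9 \left(-8\right) \left(-3\right) = \left(-72\right) \left(-3\right) = 216$)
$B{\left(-3 \right)} O = \left(-3\right)^{2} \cdot 216 = 9 \cdot 216 = 1944$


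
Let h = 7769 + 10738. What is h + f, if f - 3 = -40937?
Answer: -22427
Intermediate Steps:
f = -40934 (f = 3 - 40937 = -40934)
h = 18507
h + f = 18507 - 40934 = -22427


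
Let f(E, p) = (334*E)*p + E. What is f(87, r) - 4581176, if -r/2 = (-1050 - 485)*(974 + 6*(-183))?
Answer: -11066380529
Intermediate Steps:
r = -380680 (r = -2*(-1050 - 485)*(974 + 6*(-183)) = -(-3070)*(974 - 1098) = -(-3070)*(-124) = -2*190340 = -380680)
f(E, p) = E + 334*E*p (f(E, p) = 334*E*p + E = E + 334*E*p)
f(87, r) - 4581176 = 87*(1 + 334*(-380680)) - 4581176 = 87*(1 - 127147120) - 4581176 = 87*(-127147119) - 4581176 = -11061799353 - 4581176 = -11066380529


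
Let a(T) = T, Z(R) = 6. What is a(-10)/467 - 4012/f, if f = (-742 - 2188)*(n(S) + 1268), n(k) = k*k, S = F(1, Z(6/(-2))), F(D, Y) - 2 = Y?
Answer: -9288499/455647230 ≈ -0.020385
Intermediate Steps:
F(D, Y) = 2 + Y
S = 8 (S = 2 + 6 = 8)
n(k) = k²
f = -3902760 (f = (-742 - 2188)*(8² + 1268) = -2930*(64 + 1268) = -2930*1332 = -3902760)
a(-10)/467 - 4012/f = -10/467 - 4012/(-3902760) = -10*1/467 - 4012*(-1/3902760) = -10/467 + 1003/975690 = -9288499/455647230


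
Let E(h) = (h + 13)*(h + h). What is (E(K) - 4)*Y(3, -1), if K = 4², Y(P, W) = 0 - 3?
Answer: -2772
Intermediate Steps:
Y(P, W) = -3
K = 16
E(h) = 2*h*(13 + h) (E(h) = (13 + h)*(2*h) = 2*h*(13 + h))
(E(K) - 4)*Y(3, -1) = (2*16*(13 + 16) - 4)*(-3) = (2*16*29 - 4)*(-3) = (928 - 4)*(-3) = 924*(-3) = -2772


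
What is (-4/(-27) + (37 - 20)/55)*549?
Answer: 41419/165 ≈ 251.02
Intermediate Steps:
(-4/(-27) + (37 - 20)/55)*549 = (-4*(-1/27) + 17*(1/55))*549 = (4/27 + 17/55)*549 = (679/1485)*549 = 41419/165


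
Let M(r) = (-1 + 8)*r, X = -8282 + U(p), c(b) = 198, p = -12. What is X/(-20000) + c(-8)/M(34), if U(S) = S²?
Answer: 1474211/1190000 ≈ 1.2388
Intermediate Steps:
X = -8138 (X = -8282 + (-12)² = -8282 + 144 = -8138)
M(r) = 7*r
X/(-20000) + c(-8)/M(34) = -8138/(-20000) + 198/((7*34)) = -8138*(-1/20000) + 198/238 = 4069/10000 + 198*(1/238) = 4069/10000 + 99/119 = 1474211/1190000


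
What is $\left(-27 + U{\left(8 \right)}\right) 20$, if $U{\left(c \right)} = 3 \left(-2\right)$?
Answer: $-660$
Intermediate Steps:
$U{\left(c \right)} = -6$
$\left(-27 + U{\left(8 \right)}\right) 20 = \left(-27 - 6\right) 20 = \left(-33\right) 20 = -660$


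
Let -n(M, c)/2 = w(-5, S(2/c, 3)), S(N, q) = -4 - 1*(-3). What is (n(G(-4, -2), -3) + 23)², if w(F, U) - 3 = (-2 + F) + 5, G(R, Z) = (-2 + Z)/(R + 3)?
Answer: 441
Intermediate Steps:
G(R, Z) = (-2 + Z)/(3 + R)
S(N, q) = -1 (S(N, q) = -4 + 3 = -1)
w(F, U) = 6 + F (w(F, U) = 3 + ((-2 + F) + 5) = 3 + (3 + F) = 6 + F)
n(M, c) = -2 (n(M, c) = -2*(6 - 5) = -2*1 = -2)
(n(G(-4, -2), -3) + 23)² = (-2 + 23)² = 21² = 441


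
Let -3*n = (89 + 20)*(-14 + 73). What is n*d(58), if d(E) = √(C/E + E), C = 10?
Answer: -6431*√48923/87 ≈ -16350.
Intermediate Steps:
n = -6431/3 (n = -(89 + 20)*(-14 + 73)/3 = -109*59/3 = -⅓*6431 = -6431/3 ≈ -2143.7)
d(E) = √(E + 10/E) (d(E) = √(10/E + E) = √(E + 10/E))
n*d(58) = -6431*√(58 + 10/58)/3 = -6431*√(58 + 10*(1/58))/3 = -6431*√(58 + 5/29)/3 = -6431*√48923/87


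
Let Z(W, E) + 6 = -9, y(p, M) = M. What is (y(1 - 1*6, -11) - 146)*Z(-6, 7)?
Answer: 2355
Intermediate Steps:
Z(W, E) = -15 (Z(W, E) = -6 - 9 = -15)
(y(1 - 1*6, -11) - 146)*Z(-6, 7) = (-11 - 146)*(-15) = -157*(-15) = 2355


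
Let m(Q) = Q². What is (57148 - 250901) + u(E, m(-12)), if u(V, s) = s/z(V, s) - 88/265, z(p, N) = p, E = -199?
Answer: -10217620127/52735 ≈ -1.9375e+5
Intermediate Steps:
u(V, s) = -88/265 + s/V (u(V, s) = s/V - 88/265 = -88/265 + s/V)
(57148 - 250901) + u(E, m(-12)) = (57148 - 250901) + (-88/265 + (-12)²/(-199)) = -193753 + (-88/265 + 144*(-1/199)) = -193753 + (-88/265 - 144/199) = -193753 - 55672/52735 = -10217620127/52735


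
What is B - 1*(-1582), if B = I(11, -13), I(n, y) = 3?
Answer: 1585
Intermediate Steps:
B = 3
B - 1*(-1582) = 3 - 1*(-1582) = 3 + 1582 = 1585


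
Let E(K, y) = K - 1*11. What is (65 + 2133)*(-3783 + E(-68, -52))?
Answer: -8488676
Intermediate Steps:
E(K, y) = -11 + K (E(K, y) = K - 11 = -11 + K)
(65 + 2133)*(-3783 + E(-68, -52)) = (65 + 2133)*(-3783 + (-11 - 68)) = 2198*(-3783 - 79) = 2198*(-3862) = -8488676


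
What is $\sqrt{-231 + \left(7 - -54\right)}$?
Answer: $i \sqrt{170} \approx 13.038 i$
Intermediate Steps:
$\sqrt{-231 + \left(7 - -54\right)} = \sqrt{-231 + \left(7 + 54\right)} = \sqrt{-231 + 61} = \sqrt{-170} = i \sqrt{170}$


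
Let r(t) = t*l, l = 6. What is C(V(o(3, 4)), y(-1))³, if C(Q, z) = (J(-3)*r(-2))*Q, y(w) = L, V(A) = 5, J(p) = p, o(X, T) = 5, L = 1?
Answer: 5832000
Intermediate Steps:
y(w) = 1
r(t) = 6*t (r(t) = t*6 = 6*t)
C(Q, z) = 36*Q (C(Q, z) = (-18*(-2))*Q = (-3*(-12))*Q = 36*Q)
C(V(o(3, 4)), y(-1))³ = (36*5)³ = 180³ = 5832000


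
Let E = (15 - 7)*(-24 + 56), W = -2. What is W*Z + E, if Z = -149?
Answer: 554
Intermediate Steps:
E = 256 (E = 8*32 = 256)
W*Z + E = -2*(-149) + 256 = 298 + 256 = 554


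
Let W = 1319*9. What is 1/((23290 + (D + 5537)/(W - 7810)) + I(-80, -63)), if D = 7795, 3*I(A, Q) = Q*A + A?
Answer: 12183/303924626 ≈ 4.0086e-5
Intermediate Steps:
I(A, Q) = A/3 + A*Q/3 (I(A, Q) = (Q*A + A)/3 = (A*Q + A)/3 = (A + A*Q)/3 = A/3 + A*Q/3)
W = 11871
1/((23290 + (D + 5537)/(W - 7810)) + I(-80, -63)) = 1/((23290 + (7795 + 5537)/(11871 - 7810)) + (⅓)*(-80)*(1 - 63)) = 1/((23290 + 13332/4061) + (⅓)*(-80)*(-62)) = 1/((23290 + 13332*(1/4061)) + 4960/3) = 1/((23290 + 13332/4061) + 4960/3) = 1/(94594022/4061 + 4960/3) = 1/(303924626/12183) = 12183/303924626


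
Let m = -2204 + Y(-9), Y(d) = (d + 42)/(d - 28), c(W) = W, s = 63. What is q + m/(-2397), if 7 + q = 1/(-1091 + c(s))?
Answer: -554429465/91172292 ≈ -6.0811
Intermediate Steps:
q = -7197/1028 (q = -7 + 1/(-1091 + 63) = -7 + 1/(-1028) = -7 - 1/1028 = -7197/1028 ≈ -7.0010)
Y(d) = (42 + d)/(-28 + d)
m = -81581/37 (m = -2204 + (42 - 9)/(-28 - 9) = -2204 + 33/(-37) = -2204 - 1/37*33 = -2204 - 33/37 = -81581/37 ≈ -2204.9)
q + m/(-2397) = -7197/1028 - 81581/37/(-2397) = -7197/1028 - 81581/37*(-1/2397) = -7197/1028 + 81581/88689 = -554429465/91172292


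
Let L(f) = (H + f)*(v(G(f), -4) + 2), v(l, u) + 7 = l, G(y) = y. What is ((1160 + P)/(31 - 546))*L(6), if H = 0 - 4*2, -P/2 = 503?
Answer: 308/515 ≈ 0.59806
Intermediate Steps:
P = -1006 (P = -2*503 = -1006)
v(l, u) = -7 + l
H = -8 (H = 0 - 8 = -8)
L(f) = (-8 + f)*(-5 + f) (L(f) = (-8 + f)*((-7 + f) + 2) = (-8 + f)*(-5 + f))
((1160 + P)/(31 - 546))*L(6) = ((1160 - 1006)/(31 - 546))*(40 + 6² - 13*6) = (154/(-515))*(40 + 36 - 78) = (154*(-1/515))*(-2) = -154/515*(-2) = 308/515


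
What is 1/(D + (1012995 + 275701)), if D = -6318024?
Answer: -1/5029328 ≈ -1.9883e-7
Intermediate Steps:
1/(D + (1012995 + 275701)) = 1/(-6318024 + (1012995 + 275701)) = 1/(-6318024 + 1288696) = 1/(-5029328) = -1/5029328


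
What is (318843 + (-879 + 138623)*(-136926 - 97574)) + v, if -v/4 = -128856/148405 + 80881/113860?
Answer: -27289838632023442534/844869665 ≈ -3.2301e+10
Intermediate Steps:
v = 533679871/844869665 (v = -4*(-128856/148405 + 80881/113860) = -4*(-533679871/3379478660) = 533679871/844869665 ≈ 0.63167)
(318843 + (-879 + 138623)*(-136926 - 97574)) + v = (318843 + (-879 + 138623)*(-136926 - 97574)) + 533679871/844869665 = (318843 + 137744*(-234500)) + 533679871/844869665 = (318843 - 32300968000) + 533679871/844869665 = -32300649157 + 533679871/844869665 = -27289838632023442534/844869665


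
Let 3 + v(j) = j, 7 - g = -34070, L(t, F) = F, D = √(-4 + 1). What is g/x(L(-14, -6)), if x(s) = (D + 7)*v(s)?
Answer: -79513/156 + 11359*I*√3/156 ≈ -509.7 + 126.12*I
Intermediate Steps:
D = I*√3 (D = √(-3) = I*√3 ≈ 1.732*I)
g = 34077 (g = 7 - 1*(-34070) = 7 + 34070 = 34077)
v(j) = -3 + j
x(s) = (-3 + s)*(7 + I*√3) (x(s) = (I*√3 + 7)*(-3 + s) = (7 + I*√3)*(-3 + s) = (-3 + s)*(7 + I*√3))
g/x(L(-14, -6)) = 34077/(((-3 - 6)*(7 + I*√3))) = 34077/((-9*(7 + I*√3))) = 34077/(-63 - 9*I*√3)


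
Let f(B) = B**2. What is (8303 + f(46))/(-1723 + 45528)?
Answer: 10419/43805 ≈ 0.23785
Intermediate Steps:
(8303 + f(46))/(-1723 + 45528) = (8303 + 46**2)/(-1723 + 45528) = (8303 + 2116)/43805 = 10419*(1/43805) = 10419/43805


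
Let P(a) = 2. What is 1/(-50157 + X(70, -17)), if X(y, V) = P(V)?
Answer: -1/50155 ≈ -1.9938e-5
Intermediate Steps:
X(y, V) = 2
1/(-50157 + X(70, -17)) = 1/(-50157 + 2) = 1/(-50155) = -1/50155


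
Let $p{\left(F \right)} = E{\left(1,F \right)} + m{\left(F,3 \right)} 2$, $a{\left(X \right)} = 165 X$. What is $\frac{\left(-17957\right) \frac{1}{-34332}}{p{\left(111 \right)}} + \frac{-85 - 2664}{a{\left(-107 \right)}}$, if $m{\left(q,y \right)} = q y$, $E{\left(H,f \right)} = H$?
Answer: $\frac{7029733599}{44921075980} \approx 0.15649$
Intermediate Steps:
$p{\left(F \right)} = 1 + 6 F$ ($p{\left(F \right)} = 1 + F 3 \cdot 2 = 1 + 3 F 2 = 1 + 6 F$)
$\frac{\left(-17957\right) \frac{1}{-34332}}{p{\left(111 \right)}} + \frac{-85 - 2664}{a{\left(-107 \right)}} = \frac{\left(-17957\right) \frac{1}{-34332}}{1 + 6 \cdot 111} + \frac{-85 - 2664}{165 \left(-107\right)} = \frac{\left(-17957\right) \left(- \frac{1}{34332}\right)}{1 + 666} + \frac{-85 - 2664}{-17655} = \frac{17957}{34332 \cdot 667} - - \frac{2749}{17655} = \frac{17957}{34332} \cdot \frac{1}{667} + \frac{2749}{17655} = \frac{17957}{22899444} + \frac{2749}{17655} = \frac{7029733599}{44921075980}$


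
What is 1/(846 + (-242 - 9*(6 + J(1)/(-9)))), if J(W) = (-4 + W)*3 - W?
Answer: 1/540 ≈ 0.0018519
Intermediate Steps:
J(W) = -12 + 2*W (J(W) = (-12 + 3*W) - W = -12 + 2*W)
1/(846 + (-242 - 9*(6 + J(1)/(-9)))) = 1/(846 + (-242 - 9*(6 + (-12 + 2*1)/(-9)))) = 1/(846 + (-242 - 9*(6 + (-12 + 2)*(-1/9)))) = 1/(846 + (-242 - 9*(6 - 10*(-1/9)))) = 1/(846 + (-242 - 9*(6 + 10/9))) = 1/(846 + (-242 - 9*64/9)) = 1/(846 + (-242 - 64)) = 1/(846 - 306) = 1/540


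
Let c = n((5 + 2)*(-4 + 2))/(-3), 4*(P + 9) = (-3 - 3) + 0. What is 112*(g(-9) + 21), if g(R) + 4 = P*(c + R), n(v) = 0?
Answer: 12488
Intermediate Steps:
P = -21/2 (P = -9 + ((-3 - 3) + 0)/4 = -9 + (-6 + 0)/4 = -9 + (¼)*(-6) = -9 - 3/2 = -21/2 ≈ -10.500)
c = 0 (c = 0/(-3) = 0*(-⅓) = 0)
g(R) = -4 - 21*R/2 (g(R) = -4 - 21*(0 + R)/2 = -4 - 21*R/2)
112*(g(-9) + 21) = 112*((-4 - 21/2*(-9)) + 21) = 112*((-4 + 189/2) + 21) = 112*(181/2 + 21) = 112*(223/2) = 12488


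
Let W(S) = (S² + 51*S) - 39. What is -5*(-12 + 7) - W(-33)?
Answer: 658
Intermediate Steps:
W(S) = -39 + S² + 51*S
-5*(-12 + 7) - W(-33) = -5*(-12 + 7) - (-39 + (-33)² + 51*(-33)) = -5*(-5) - (-39 + 1089 - 1683) = 25 - 1*(-633) = 25 + 633 = 658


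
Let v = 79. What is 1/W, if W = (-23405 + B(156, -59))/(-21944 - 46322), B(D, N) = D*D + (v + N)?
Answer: -68266/951 ≈ -71.783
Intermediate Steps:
B(D, N) = 79 + N + D**2 (B(D, N) = D*D + (79 + N) = D**2 + (79 + N) = 79 + N + D**2)
W = -951/68266 (W = (-23405 + (79 - 59 + 156**2))/(-21944 - 46322) = (-23405 + (79 - 59 + 24336))/(-68266) = (-23405 + 24356)*(-1/68266) = 951*(-1/68266) = -951/68266 ≈ -0.013931)
1/W = 1/(-951/68266) = -68266/951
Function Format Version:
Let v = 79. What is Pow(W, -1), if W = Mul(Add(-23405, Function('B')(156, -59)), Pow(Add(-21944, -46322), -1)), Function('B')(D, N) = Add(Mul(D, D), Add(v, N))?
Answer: Rational(-68266, 951) ≈ -71.783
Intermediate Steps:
Function('B')(D, N) = Add(79, N, Pow(D, 2)) (Function('B')(D, N) = Add(Mul(D, D), Add(79, N)) = Add(Pow(D, 2), Add(79, N)) = Add(79, N, Pow(D, 2)))
W = Rational(-951, 68266) (W = Mul(Add(-23405, Add(79, -59, Pow(156, 2))), Pow(Add(-21944, -46322), -1)) = Mul(Add(-23405, Add(79, -59, 24336)), Pow(-68266, -1)) = Mul(Add(-23405, 24356), Rational(-1, 68266)) = Mul(951, Rational(-1, 68266)) = Rational(-951, 68266) ≈ -0.013931)
Pow(W, -1) = Pow(Rational(-951, 68266), -1) = Rational(-68266, 951)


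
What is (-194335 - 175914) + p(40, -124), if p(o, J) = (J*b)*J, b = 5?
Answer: -293369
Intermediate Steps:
p(o, J) = 5*J² (p(o, J) = (J*5)*J = (5*J)*J = 5*J²)
(-194335 - 175914) + p(40, -124) = (-194335 - 175914) + 5*(-124)² = -370249 + 5*15376 = -370249 + 76880 = -293369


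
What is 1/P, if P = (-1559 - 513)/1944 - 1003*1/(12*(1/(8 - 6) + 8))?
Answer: -486/5297 ≈ -0.091750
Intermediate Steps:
P = -5297/486 (P = -2072*1/1944 - 1003*1/(12*(1/2 + 8)) = -259/243 - 1003*1/(12*(½ + 8)) = -259/243 - 1003/(12*(17/2)) = -259/243 - 1003/102 = -259/243 - 1003*1/102 = -259/243 - 59/6 = -5297/486 ≈ -10.899)
1/P = 1/(-5297/486) = -486/5297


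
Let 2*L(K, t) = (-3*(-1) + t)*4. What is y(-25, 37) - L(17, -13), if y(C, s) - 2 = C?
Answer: -3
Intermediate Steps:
y(C, s) = 2 + C
L(K, t) = 6 + 2*t (L(K, t) = ((-3*(-1) + t)*4)/2 = ((3 + t)*4)/2 = (12 + 4*t)/2 = 6 + 2*t)
y(-25, 37) - L(17, -13) = (2 - 25) - (6 + 2*(-13)) = -23 - (6 - 26) = -23 - 1*(-20) = -23 + 20 = -3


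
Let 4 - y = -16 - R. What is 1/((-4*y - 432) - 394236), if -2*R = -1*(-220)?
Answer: -1/394308 ≈ -2.5361e-6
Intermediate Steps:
R = -110 (R = -(-1)*(-220)/2 = -½*220 = -110)
y = -90 (y = 4 - (-16 - 1*(-110)) = 4 - (-16 + 110) = 4 - 1*94 = 4 - 94 = -90)
1/((-4*y - 432) - 394236) = 1/((-4*(-90) - 432) - 394236) = 1/((360 - 432) - 394236) = 1/(-72 - 394236) = 1/(-394308) = -1/394308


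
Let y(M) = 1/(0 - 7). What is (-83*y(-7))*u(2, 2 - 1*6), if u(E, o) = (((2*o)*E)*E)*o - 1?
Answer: 10541/7 ≈ 1505.9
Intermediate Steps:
y(M) = -⅐ (y(M) = 1/(-7) = -⅐)
u(E, o) = -1 + 2*E²*o² (u(E, o) = ((2*E*o)*E)*o - 1 = (2*o*E²)*o - 1 = 2*E²*o² - 1 = -1 + 2*E²*o²)
(-83*y(-7))*u(2, 2 - 1*6) = (-83*(-⅐))*(-1 + 2*2²*(2 - 1*6)²) = 83*(-1 + 2*4*(2 - 6)²)/7 = 83*(-1 + 2*4*(-4)²)/7 = 83*(-1 + 2*4*16)/7 = 83*(-1 + 128)/7 = (83/7)*127 = 10541/7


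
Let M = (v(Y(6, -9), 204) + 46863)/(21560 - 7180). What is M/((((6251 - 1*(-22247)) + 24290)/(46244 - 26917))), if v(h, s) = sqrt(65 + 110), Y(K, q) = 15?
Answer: 301907067/253030480 + 19327*sqrt(7)/151818288 ≈ 1.1935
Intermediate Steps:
v(h, s) = 5*sqrt(7) (v(h, s) = sqrt(175) = 5*sqrt(7))
M = 46863/14380 + sqrt(7)/2876 (M = (5*sqrt(7) + 46863)/(21560 - 7180) = (46863 + 5*sqrt(7))/14380 = (46863 + 5*sqrt(7))*(1/14380) = 46863/14380 + sqrt(7)/2876 ≈ 3.2598)
M/((((6251 - 1*(-22247)) + 24290)/(46244 - 26917))) = (46863/14380 + sqrt(7)/2876)/((((6251 - 1*(-22247)) + 24290)/(46244 - 26917))) = (46863/14380 + sqrt(7)/2876)/((((6251 + 22247) + 24290)/19327)) = (46863/14380 + sqrt(7)/2876)/(((28498 + 24290)*(1/19327))) = (46863/14380 + sqrt(7)/2876)/((52788*(1/19327))) = (46863/14380 + sqrt(7)/2876)/(52788/19327) = (46863/14380 + sqrt(7)/2876)*(19327/52788) = 301907067/253030480 + 19327*sqrt(7)/151818288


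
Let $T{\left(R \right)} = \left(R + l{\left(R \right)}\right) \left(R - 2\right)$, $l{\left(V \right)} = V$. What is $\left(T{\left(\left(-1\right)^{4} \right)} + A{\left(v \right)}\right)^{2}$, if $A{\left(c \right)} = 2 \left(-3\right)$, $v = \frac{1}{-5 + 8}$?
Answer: $64$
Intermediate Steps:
$v = \frac{1}{3} \approx 0.33333$
$A{\left(c \right)} = -6$
$T{\left(R \right)} = 2 R \left(-2 + R\right)$ ($T{\left(R \right)} = \left(R + R\right) \left(R - 2\right) = 2 R \left(-2 + R\right)$)
$\left(T{\left(\left(-1\right)^{4} \right)} + A{\left(v \right)}\right)^{2} = \left(2 \left(-1\right)^{4} \left(-2 + \left(-1\right)^{4}\right) - 6\right)^{2} = \left(2 \cdot 1 \left(-2 + 1\right) - 6\right)^{2} = \left(2 \cdot 1 \left(-1\right) - 6\right)^{2} = \left(-2 - 6\right)^{2} = \left(-8\right)^{2} = 64$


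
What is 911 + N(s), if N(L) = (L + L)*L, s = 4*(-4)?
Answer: 1423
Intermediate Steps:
s = -16
N(L) = 2*L² (N(L) = (2*L)*L = 2*L²)
911 + N(s) = 911 + 2*(-16)² = 911 + 2*256 = 911 + 512 = 1423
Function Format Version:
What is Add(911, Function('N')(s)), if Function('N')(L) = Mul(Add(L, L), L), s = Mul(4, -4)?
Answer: 1423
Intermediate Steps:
s = -16
Function('N')(L) = Mul(2, Pow(L, 2)) (Function('N')(L) = Mul(Mul(2, L), L) = Mul(2, Pow(L, 2)))
Add(911, Function('N')(s)) = Add(911, Mul(2, Pow(-16, 2))) = Add(911, Mul(2, 256)) = Add(911, 512) = 1423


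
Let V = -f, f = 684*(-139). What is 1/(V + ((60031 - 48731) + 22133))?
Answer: 1/128509 ≈ 7.7815e-6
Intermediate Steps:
f = -95076
V = 95076 (V = -1*(-95076) = 95076)
1/(V + ((60031 - 48731) + 22133)) = 1/(95076 + ((60031 - 48731) + 22133)) = 1/(95076 + (11300 + 22133)) = 1/(95076 + 33433) = 1/128509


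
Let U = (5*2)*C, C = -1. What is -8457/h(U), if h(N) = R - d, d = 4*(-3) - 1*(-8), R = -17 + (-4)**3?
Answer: 8457/77 ≈ 109.83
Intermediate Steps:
R = -81 (R = -17 - 64 = -81)
U = -10 (U = (5*2)*(-1) = 10*(-1) = -10)
d = -4 (d = -12 + 8 = -4)
h(N) = -77 (h(N) = -81 - 1*(-4) = -81 + 4 = -77)
-8457/h(U) = -8457/(-77) = -8457*(-1/77) = 8457/77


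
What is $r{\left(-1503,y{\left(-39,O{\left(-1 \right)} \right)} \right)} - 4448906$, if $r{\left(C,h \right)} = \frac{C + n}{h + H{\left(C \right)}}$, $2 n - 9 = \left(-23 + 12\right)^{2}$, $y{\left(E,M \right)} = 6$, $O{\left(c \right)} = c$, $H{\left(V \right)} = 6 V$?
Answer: $- \frac{20046769717}{4506} \approx -4.4489 \cdot 10^{6}$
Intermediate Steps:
$n = 65$ ($n = \frac{9}{2} + \frac{\left(-23 + 12\right)^{2}}{2} = \frac{9}{2} + \frac{\left(-11\right)^{2}}{2} = \frac{9}{2} + \frac{1}{2} \cdot 121 = \frac{9}{2} + \frac{121}{2} = 65$)
$r{\left(C,h \right)} = \frac{65 + C}{h + 6 C}$ ($r{\left(C,h \right)} = \frac{C + 65}{h + 6 C} = \frac{65 + C}{h + 6 C}$)
$r{\left(-1503,y{\left(-39,O{\left(-1 \right)} \right)} \right)} - 4448906 = \frac{65 - 1503}{6 + 6 \left(-1503\right)} - 4448906 = \frac{1}{6 - 9018} \left(-1438\right) - 4448906 = \frac{1}{-9012} \left(-1438\right) - 4448906 = \left(- \frac{1}{9012}\right) \left(-1438\right) - 4448906 = \frac{719}{4506} - 4448906 = - \frac{20046769717}{4506}$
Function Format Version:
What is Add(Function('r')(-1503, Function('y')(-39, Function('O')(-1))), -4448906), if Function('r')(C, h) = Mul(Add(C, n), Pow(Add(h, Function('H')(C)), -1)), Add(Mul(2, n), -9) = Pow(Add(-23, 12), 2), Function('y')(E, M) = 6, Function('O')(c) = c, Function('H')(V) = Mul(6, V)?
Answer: Rational(-20046769717, 4506) ≈ -4.4489e+6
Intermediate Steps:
n = 65 (n = Add(Rational(9, 2), Mul(Rational(1, 2), Pow(Add(-23, 12), 2))) = Add(Rational(9, 2), Mul(Rational(1, 2), Pow(-11, 2))) = Add(Rational(9, 2), Mul(Rational(1, 2), 121)) = Add(Rational(9, 2), Rational(121, 2)) = 65)
Function('r')(C, h) = Mul(Pow(Add(h, Mul(6, C)), -1), Add(65, C)) (Function('r')(C, h) = Mul(Add(C, 65), Pow(Add(h, Mul(6, C)), -1)) = Mul(Add(65, C), Pow(Add(h, Mul(6, C)), -1)) = Mul(Pow(Add(h, Mul(6, C)), -1), Add(65, C)))
Add(Function('r')(-1503, Function('y')(-39, Function('O')(-1))), -4448906) = Add(Mul(Pow(Add(6, Mul(6, -1503)), -1), Add(65, -1503)), -4448906) = Add(Mul(Pow(Add(6, -9018), -1), -1438), -4448906) = Add(Mul(Pow(-9012, -1), -1438), -4448906) = Add(Mul(Rational(-1, 9012), -1438), -4448906) = Add(Rational(719, 4506), -4448906) = Rational(-20046769717, 4506)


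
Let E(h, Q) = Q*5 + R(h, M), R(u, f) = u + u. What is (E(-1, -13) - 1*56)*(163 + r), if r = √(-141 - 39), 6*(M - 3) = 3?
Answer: -20049 - 738*I*√5 ≈ -20049.0 - 1650.2*I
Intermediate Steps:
M = 7/2 (M = 3 + (⅙)*3 = 3 + ½ = 7/2 ≈ 3.5000)
R(u, f) = 2*u
E(h, Q) = 2*h + 5*Q (E(h, Q) = Q*5 + 2*h = 5*Q + 2*h = 2*h + 5*Q)
r = 6*I*√5 (r = √(-180) = 6*I*√5 ≈ 13.416*I)
(E(-1, -13) - 1*56)*(163 + r) = ((2*(-1) + 5*(-13)) - 1*56)*(163 + 6*I*√5) = ((-2 - 65) - 56)*(163 + 6*I*√5) = (-67 - 56)*(163 + 6*I*√5) = -123*(163 + 6*I*√5) = -20049 - 738*I*√5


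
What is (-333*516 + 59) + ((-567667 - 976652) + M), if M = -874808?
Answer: -2590896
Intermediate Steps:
(-333*516 + 59) + ((-567667 - 976652) + M) = (-333*516 + 59) + ((-567667 - 976652) - 874808) = (-171828 + 59) + (-1544319 - 874808) = -171769 - 2419127 = -2590896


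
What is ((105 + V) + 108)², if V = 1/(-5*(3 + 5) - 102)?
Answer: 914760025/20164 ≈ 45366.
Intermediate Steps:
V = -1/142 (V = 1/(-5*8 - 102) = 1/(-40 - 102) = 1/(-142) = -1/142 ≈ -0.0070423)
((105 + V) + 108)² = ((105 - 1/142) + 108)² = (14909/142 + 108)² = (30245/142)² = 914760025/20164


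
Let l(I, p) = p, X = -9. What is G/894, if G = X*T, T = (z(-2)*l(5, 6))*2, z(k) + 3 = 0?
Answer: 54/149 ≈ 0.36242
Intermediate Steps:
z(k) = -3 (z(k) = -3 + 0 = -3)
T = -36 (T = -3*6*2 = -18*2 = -36)
G = 324 (G = -9*(-36) = 324)
G/894 = 324/894 = 324*(1/894) = 54/149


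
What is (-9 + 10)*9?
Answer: 9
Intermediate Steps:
(-9 + 10)*9 = 1*9 = 9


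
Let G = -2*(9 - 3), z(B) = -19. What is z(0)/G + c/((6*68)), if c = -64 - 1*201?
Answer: 127/136 ≈ 0.93382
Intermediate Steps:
c = -265 (c = -64 - 201 = -265)
G = -12 (G = -2*6 = -12)
z(0)/G + c/((6*68)) = -19/(-12) - 265/(6*68) = -19*(-1/12) - 265/408 = 19/12 - 265*1/408 = 19/12 - 265/408 = 127/136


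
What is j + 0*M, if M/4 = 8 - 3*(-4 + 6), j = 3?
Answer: 3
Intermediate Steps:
M = 8 (M = 4*(8 - 3*(-4 + 6)) = 4*(8 - 3*2) = 4*(8 - 6) = 4*2 = 8)
j + 0*M = 3 + 0*8 = 3 + 0 = 3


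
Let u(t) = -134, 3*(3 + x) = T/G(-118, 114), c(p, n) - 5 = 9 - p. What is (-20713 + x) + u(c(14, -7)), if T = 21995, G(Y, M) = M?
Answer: -7108705/342 ≈ -20786.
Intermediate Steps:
c(p, n) = 14 - p (c(p, n) = 5 + (9 - p) = 14 - p)
x = 20969/342 (x = -3 + (21995/114)/3 = -3 + (21995*(1/114))/3 = -3 + (⅓)*(21995/114) = -3 + 21995/342 = 20969/342 ≈ 61.313)
(-20713 + x) + u(c(14, -7)) = (-20713 + 20969/342) - 134 = -7062877/342 - 134 = -7108705/342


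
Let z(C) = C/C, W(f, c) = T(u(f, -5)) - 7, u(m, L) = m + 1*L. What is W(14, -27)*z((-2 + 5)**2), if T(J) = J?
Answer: 2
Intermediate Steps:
u(m, L) = L + m (u(m, L) = m + L = L + m)
W(f, c) = -12 + f (W(f, c) = (-5 + f) - 7 = -12 + f)
z(C) = 1
W(14, -27)*z((-2 + 5)**2) = (-12 + 14)*1 = 2*1 = 2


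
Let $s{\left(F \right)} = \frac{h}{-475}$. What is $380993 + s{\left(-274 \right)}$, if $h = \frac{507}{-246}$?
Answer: $\frac{14839677519}{38950} \approx 3.8099 \cdot 10^{5}$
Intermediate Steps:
$h = - \frac{169}{82}$ ($h = 507 \left(- \frac{1}{246}\right) = - \frac{169}{82} \approx -2.061$)
$s{\left(F \right)} = \frac{169}{38950}$ ($s{\left(F \right)} = - \frac{169}{82 \left(-475\right)} = \left(- \frac{169}{82}\right) \left(- \frac{1}{475}\right) = \frac{169}{38950}$)
$380993 + s{\left(-274 \right)} = 380993 + \frac{169}{38950} = \frac{14839677519}{38950}$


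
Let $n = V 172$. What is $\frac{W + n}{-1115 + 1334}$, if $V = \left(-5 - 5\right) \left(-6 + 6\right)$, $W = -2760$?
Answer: $- \frac{920}{73} \approx -12.603$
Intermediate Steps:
$V = 0$ ($V = \left(-10\right) 0 = 0$)
$n = 0$ ($n = 0 \cdot 172 = 0$)
$\frac{W + n}{-1115 + 1334} = \frac{-2760 + 0}{-1115 + 1334} = - \frac{2760}{219} = \left(-2760\right) \frac{1}{219} = - \frac{920}{73}$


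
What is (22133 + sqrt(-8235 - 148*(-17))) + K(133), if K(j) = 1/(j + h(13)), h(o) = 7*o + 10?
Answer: 5179123/234 + I*sqrt(5719) ≈ 22133.0 + 75.624*I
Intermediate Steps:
h(o) = 10 + 7*o
K(j) = 1/(101 + j) (K(j) = 1/(j + (10 + 7*13)) = 1/(j + (10 + 91)) = 1/(j + 101) = 1/(101 + j))
(22133 + sqrt(-8235 - 148*(-17))) + K(133) = (22133 + sqrt(-8235 - 148*(-17))) + 1/(101 + 133) = (22133 + sqrt(-8235 + 2516)) + 1/234 = (22133 + sqrt(-5719)) + 1/234 = (22133 + I*sqrt(5719)) + 1/234 = 5179123/234 + I*sqrt(5719)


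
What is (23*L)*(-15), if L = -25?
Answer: 8625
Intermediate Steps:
(23*L)*(-15) = (23*(-25))*(-15) = -575*(-15) = 8625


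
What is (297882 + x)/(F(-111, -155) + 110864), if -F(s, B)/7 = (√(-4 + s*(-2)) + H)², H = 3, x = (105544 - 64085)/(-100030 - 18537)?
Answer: 1286492157654875/471921996700797 + 494465070890*√218/471921996700797 ≈ 2.7415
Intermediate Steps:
x = -41459/118567 (x = 41459/(-118567) = 41459*(-1/118567) = -41459/118567 ≈ -0.34967)
F(s, B) = -7*(3 + √(-4 - 2*s))² (F(s, B) = -7*(√(-4 + s*(-2)) + 3)² = -7*(√(-4 - 2*s) + 3)² = -7*(3 + √(-4 - 2*s))²)
(297882 + x)/(F(-111, -155) + 110864) = (297882 - 41459/118567)/(-7*(3 + √2*√(-2 - 1*(-111)))² + 110864) = 35318933635/(118567*(-7*(3 + √2*√(-2 + 111))² + 110864)) = 35318933635/(118567*(-7*(3 + √2*√109)² + 110864)) = 35318933635/(118567*(-7*(3 + √218)² + 110864)) = 35318933635/(118567*(110864 - 7*(3 + √218)²))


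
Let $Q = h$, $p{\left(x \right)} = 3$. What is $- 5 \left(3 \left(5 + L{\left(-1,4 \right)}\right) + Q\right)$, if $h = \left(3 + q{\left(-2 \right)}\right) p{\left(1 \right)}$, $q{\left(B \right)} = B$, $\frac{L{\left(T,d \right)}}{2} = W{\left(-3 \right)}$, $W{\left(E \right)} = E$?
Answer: $0$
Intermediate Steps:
$L{\left(T,d \right)} = -6$ ($L{\left(T,d \right)} = 2 \left(-3\right) = -6$)
$h = 3$ ($h = \left(3 - 2\right) 3 = 1 \cdot 3 = 3$)
$Q = 3$
$- 5 \left(3 \left(5 + L{\left(-1,4 \right)}\right) + Q\right) = - 5 \left(3 \left(5 - 6\right) + 3\right) = - 5 \left(3 \left(-1\right) + 3\right) = - 5 \left(-3 + 3\right) = \left(-5\right) 0 = 0$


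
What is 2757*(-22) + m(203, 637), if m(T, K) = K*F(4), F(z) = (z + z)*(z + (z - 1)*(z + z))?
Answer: 82034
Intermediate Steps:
F(z) = 2*z*(z + 2*z*(-1 + z)) (F(z) = (2*z)*(z + (-1 + z)*(2*z)) = (2*z)*(z + 2*z*(-1 + z)) = 2*z*(z + 2*z*(-1 + z)))
m(T, K) = 224*K (m(T, K) = K*(4²*(-2 + 4*4)) = K*(16*(-2 + 16)) = K*(16*14) = K*224 = 224*K)
2757*(-22) + m(203, 637) = 2757*(-22) + 224*637 = -60654 + 142688 = 82034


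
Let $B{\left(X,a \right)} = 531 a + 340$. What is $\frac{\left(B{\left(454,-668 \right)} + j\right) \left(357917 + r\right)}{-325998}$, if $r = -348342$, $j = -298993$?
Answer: $\frac{2085310525}{108666} \approx 19190.0$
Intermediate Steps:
$B{\left(X,a \right)} = 340 + 531 a$
$\frac{\left(B{\left(454,-668 \right)} + j\right) \left(357917 + r\right)}{-325998} = \frac{\left(\left(340 + 531 \left(-668\right)\right) - 298993\right) \left(357917 - 348342\right)}{-325998} = \left(\left(340 - 354708\right) - 298993\right) 9575 \left(- \frac{1}{325998}\right) = \left(-354368 - 298993\right) 9575 \left(- \frac{1}{325998}\right) = \left(-653361\right) 9575 \left(- \frac{1}{325998}\right) = \left(-6255931575\right) \left(- \frac{1}{325998}\right) = \frac{2085310525}{108666}$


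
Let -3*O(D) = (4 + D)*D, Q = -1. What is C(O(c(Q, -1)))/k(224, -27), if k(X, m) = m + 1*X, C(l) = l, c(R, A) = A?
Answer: 1/197 ≈ 0.0050761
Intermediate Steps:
O(D) = -D*(4 + D)/3 (O(D) = -(4 + D)*D/3 = -D*(4 + D)/3)
k(X, m) = X + m (k(X, m) = m + X = X + m)
C(O(c(Q, -1)))/k(224, -27) = (-⅓*(-1)*(4 - 1))/(224 - 27) = -⅓*(-1)*3/197 = 1*(1/197) = 1/197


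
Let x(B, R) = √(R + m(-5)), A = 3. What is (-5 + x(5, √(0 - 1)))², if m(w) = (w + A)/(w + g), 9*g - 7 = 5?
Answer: (55 - √11*√(6 + 11*I))²/121 ≈ 16.368 - 4.4481*I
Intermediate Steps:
g = 4/3 (g = 7/9 + (⅑)*5 = 7/9 + 5/9 = 4/3 ≈ 1.3333)
m(w) = (3 + w)/(4/3 + w) (m(w) = (w + 3)/(w + 4/3) = (3 + w)/(4/3 + w))
x(B, R) = √(6/11 + R) (x(B, R) = √(R + 3*(3 - 5)/(4 + 3*(-5))) = √(R + 3*(-2)/(4 - 15)) = √(R + 3*(-2)/(-11)) = √(R + 3*(-1/11)*(-2)) = √(R + 6/11) = √(6/11 + R))
(-5 + x(5, √(0 - 1)))² = (-5 + √(66 + 121*√(0 - 1))/11)² = (-5 + √(66 + 121*√(-1))/11)² = (-5 + √(66 + 121*I)/11)²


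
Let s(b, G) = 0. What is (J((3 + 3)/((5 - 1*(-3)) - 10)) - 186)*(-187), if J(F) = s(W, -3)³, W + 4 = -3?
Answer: 34782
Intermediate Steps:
W = -7 (W = -4 - 3 = -7)
J(F) = 0 (J(F) = 0³ = 0)
(J((3 + 3)/((5 - 1*(-3)) - 10)) - 186)*(-187) = (0 - 186)*(-187) = -186*(-187) = 34782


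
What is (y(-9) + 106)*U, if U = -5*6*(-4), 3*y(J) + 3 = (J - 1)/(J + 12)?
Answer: 37400/3 ≈ 12467.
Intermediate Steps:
y(J) = -1 + (-1 + J)/(3*(12 + J)) (y(J) = -1 + ((J - 1)/(J + 12))/3 = -1 + ((-1 + J)/(12 + J))/3 = -1 + (-1 + J)/(3*(12 + J)))
U = 120 (U = -30*(-4) = 120)
(y(-9) + 106)*U = ((-37 - 2*(-9))/(3*(12 - 9)) + 106)*120 = ((1/3)*(-37 + 18)/3 + 106)*120 = ((1/3)*(1/3)*(-19) + 106)*120 = (-19/9 + 106)*120 = (935/9)*120 = 37400/3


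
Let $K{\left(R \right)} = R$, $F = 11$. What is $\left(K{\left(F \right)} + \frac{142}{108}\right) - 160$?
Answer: $- \frac{7975}{54} \approx -147.69$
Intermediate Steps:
$\left(K{\left(F \right)} + \frac{142}{108}\right) - 160 = \left(11 + \frac{142}{108}\right) - 160 = \left(11 + 142 \cdot \frac{1}{108}\right) - 160 = \left(11 + \frac{71}{54}\right) - 160 = \frac{665}{54} - 160 = - \frac{7975}{54}$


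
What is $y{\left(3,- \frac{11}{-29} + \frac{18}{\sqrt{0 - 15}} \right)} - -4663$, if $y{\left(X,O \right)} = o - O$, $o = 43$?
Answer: $\frac{136463}{29} + \frac{6 i \sqrt{15}}{5} \approx 4705.6 + 4.6476 i$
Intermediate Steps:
$y{\left(X,O \right)} = 43 - O$
$y{\left(3,- \frac{11}{-29} + \frac{18}{\sqrt{0 - 15}} \right)} - -4663 = \left(43 - \left(- \frac{11}{-29} + \frac{18}{\sqrt{0 - 15}}\right)\right) - -4663 = \left(43 - \left(\left(-11\right) \left(- \frac{1}{29}\right) + \frac{18}{\sqrt{-15}}\right)\right) + 4663 = \left(43 - \left(\frac{11}{29} + \frac{18}{i \sqrt{15}}\right)\right) + 4663 = \left(43 - \left(\frac{11}{29} + 18 \left(- \frac{i \sqrt{15}}{15}\right)\right)\right) + 4663 = \left(43 - \left(\frac{11}{29} - \frac{6 i \sqrt{15}}{5}\right)\right) + 4663 = \left(\frac{1236}{29} + \frac{6 i \sqrt{15}}{5}\right) + 4663 = \frac{136463}{29} + \frac{6 i \sqrt{15}}{5}$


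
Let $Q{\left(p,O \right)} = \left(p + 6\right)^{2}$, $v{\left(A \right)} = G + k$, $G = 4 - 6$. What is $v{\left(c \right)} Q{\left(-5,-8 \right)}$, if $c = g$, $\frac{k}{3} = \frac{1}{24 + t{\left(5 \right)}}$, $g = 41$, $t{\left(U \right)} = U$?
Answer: $- \frac{55}{29} \approx -1.8966$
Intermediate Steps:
$k = \frac{3}{29}$ ($k = \frac{3}{24 + 5} = \frac{3}{29} \approx 0.10345$)
$G = -2$ ($G = 4 - 6 = -2$)
$c = 41$
$v{\left(A \right)} = - \frac{55}{29}$ ($v{\left(A \right)} = -2 + \frac{3}{29} = - \frac{55}{29}$)
$Q{\left(p,O \right)} = \left(6 + p\right)^{2}$
$v{\left(c \right)} Q{\left(-5,-8 \right)} = - \frac{55 \left(6 - 5\right)^{2}}{29} = - \frac{55 \cdot 1^{2}}{29} = \left(- \frac{55}{29}\right) 1 = - \frac{55}{29}$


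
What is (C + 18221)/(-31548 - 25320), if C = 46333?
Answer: -1537/1354 ≈ -1.1352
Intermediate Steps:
(C + 18221)/(-31548 - 25320) = (46333 + 18221)/(-31548 - 25320) = 64554/(-56868) = 64554*(-1/56868) = -1537/1354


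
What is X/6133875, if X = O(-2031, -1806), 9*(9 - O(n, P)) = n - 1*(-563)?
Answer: 1549/55204875 ≈ 2.8059e-5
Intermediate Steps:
O(n, P) = -482/9 - n/9 (O(n, P) = 9 - (n - 1*(-563))/9 = 9 - (n + 563)/9 = 9 - (563 + n)/9 = 9 + (-563/9 - n/9) = -482/9 - n/9)
X = 1549/9 (X = -482/9 - 1/9*(-2031) = -482/9 + 677/3 = 1549/9 ≈ 172.11)
X/6133875 = (1549/9)/6133875 = (1549/9)*(1/6133875) = 1549/55204875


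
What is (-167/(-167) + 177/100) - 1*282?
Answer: -27923/100 ≈ -279.23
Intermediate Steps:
(-167/(-167) + 177/100) - 1*282 = (-167*(-1/167) + 177*(1/100)) - 282 = (1 + 177/100) - 282 = 277/100 - 282 = -27923/100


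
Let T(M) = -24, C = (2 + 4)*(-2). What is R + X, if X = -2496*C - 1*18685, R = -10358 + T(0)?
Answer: 885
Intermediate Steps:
C = -12 (C = 6*(-2) = -12)
R = -10382 (R = -10358 - 24 = -10382)
X = 11267 (X = -2496*(-12) - 1*18685 = 29952 - 18685 = 11267)
R + X = -10382 + 11267 = 885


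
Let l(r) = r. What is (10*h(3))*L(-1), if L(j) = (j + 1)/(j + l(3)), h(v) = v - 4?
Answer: 0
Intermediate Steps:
h(v) = -4 + v
L(j) = (1 + j)/(3 + j) (L(j) = (j + 1)/(j + 3) = (1 + j)/(3 + j))
(10*h(3))*L(-1) = (10*(-4 + 3))*((1 - 1)/(3 - 1)) = (10*(-1))*(0/2) = -5*0 = -10*0 = 0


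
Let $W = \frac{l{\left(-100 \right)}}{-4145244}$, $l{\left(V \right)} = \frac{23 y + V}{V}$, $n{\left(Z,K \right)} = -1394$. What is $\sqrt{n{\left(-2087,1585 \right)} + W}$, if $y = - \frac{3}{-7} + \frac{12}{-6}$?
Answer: $\frac{i \sqrt{55468112695546089}}{6307980} \approx 37.336 i$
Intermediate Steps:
$y = - \frac{11}{7}$ ($y = \left(-3\right) \left(- \frac{1}{7}\right) + 12 \left(- \frac{1}{6}\right) = \frac{3}{7} - 2 = - \frac{11}{7} \approx -1.5714$)
$l{\left(V \right)} = \frac{- \frac{253}{7} + V}{V}$ ($l{\left(V \right)} = \frac{23 \left(- \frac{11}{7}\right) + V}{V} = \frac{- \frac{253}{7} + V}{V}$)
$W = - \frac{953}{2901670800}$ ($W = \frac{\frac{1}{-100} \left(- \frac{253}{7} - 100\right)}{-4145244} = \left(- \frac{1}{100}\right) \left(- \frac{953}{7}\right) \left(- \frac{1}{4145244}\right) = \frac{953}{700} \left(- \frac{1}{4145244}\right) = - \frac{953}{2901670800} \approx -3.2843 \cdot 10^{-7}$)
$\sqrt{n{\left(-2087,1585 \right)} + W} = \sqrt{-1394 - \frac{953}{2901670800}} = \sqrt{- \frac{4044929096153}{2901670800}} = \frac{i \sqrt{55468112695546089}}{6307980}$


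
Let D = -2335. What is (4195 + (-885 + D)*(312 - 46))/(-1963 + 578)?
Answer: 170465/277 ≈ 615.40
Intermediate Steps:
(4195 + (-885 + D)*(312 - 46))/(-1963 + 578) = (4195 + (-885 - 2335)*(312 - 46))/(-1963 + 578) = (4195 - 3220*266)/(-1385) = (4195 - 856520)*(-1/1385) = -852325*(-1/1385) = 170465/277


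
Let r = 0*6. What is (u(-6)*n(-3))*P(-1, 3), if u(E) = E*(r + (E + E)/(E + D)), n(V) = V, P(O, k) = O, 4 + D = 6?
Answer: -54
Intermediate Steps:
D = 2 (D = -4 + 6 = 2)
r = 0
u(E) = 2*E²/(2 + E) (u(E) = E*(0 + (E + E)/(E + 2)) = E*(0 + (2*E)/(2 + E)) = E*(0 + 2*E/(2 + E)) = E*(2*E/(2 + E)) = 2*E²/(2 + E))
(u(-6)*n(-3))*P(-1, 3) = ((2*(-6)²/(2 - 6))*(-3))*(-1) = ((2*36/(-4))*(-3))*(-1) = ((2*36*(-¼))*(-3))*(-1) = -18*(-3)*(-1) = 54*(-1) = -54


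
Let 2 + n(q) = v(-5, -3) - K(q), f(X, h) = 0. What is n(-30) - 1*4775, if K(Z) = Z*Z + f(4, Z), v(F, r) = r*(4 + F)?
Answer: -5674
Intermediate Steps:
K(Z) = Z² (K(Z) = Z*Z + 0 = Z² + 0 = Z²)
n(q) = 1 - q² (n(q) = -2 + (-3*(4 - 5) - q²) = -2 + (-3*(-1) - q²) = -2 + (3 - q²) = 1 - q²)
n(-30) - 1*4775 = (1 - 1*(-30)²) - 1*4775 = (1 - 1*900) - 4775 = (1 - 900) - 4775 = -899 - 4775 = -5674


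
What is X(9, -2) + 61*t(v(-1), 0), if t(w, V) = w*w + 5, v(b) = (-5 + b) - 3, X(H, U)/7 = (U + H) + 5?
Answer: 5330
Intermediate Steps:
X(H, U) = 35 + 7*H + 7*U (X(H, U) = 7*((U + H) + 5) = 7*((H + U) + 5) = 7*(5 + H + U) = 35 + 7*H + 7*U)
v(b) = -8 + b
t(w, V) = 5 + w² (t(w, V) = w² + 5 = 5 + w²)
X(9, -2) + 61*t(v(-1), 0) = (35 + 7*9 + 7*(-2)) + 61*(5 + (-8 - 1)²) = (35 + 63 - 14) + 61*(5 + (-9)²) = 84 + 61*(5 + 81) = 84 + 61*86 = 84 + 5246 = 5330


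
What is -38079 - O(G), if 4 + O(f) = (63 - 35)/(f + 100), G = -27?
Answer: -2779503/73 ≈ -38075.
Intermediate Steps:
O(f) = -4 + 28/(100 + f) (O(f) = -4 + (63 - 35)/(f + 100) = -4 + 28/(100 + f))
-38079 - O(G) = -38079 - 4*(-93 - 1*(-27))/(100 - 27) = -38079 - 4*(-93 + 27)/73 = -38079 - 4*(-66)/73 = -38079 - 1*(-264/73) = -38079 + 264/73 = -2779503/73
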